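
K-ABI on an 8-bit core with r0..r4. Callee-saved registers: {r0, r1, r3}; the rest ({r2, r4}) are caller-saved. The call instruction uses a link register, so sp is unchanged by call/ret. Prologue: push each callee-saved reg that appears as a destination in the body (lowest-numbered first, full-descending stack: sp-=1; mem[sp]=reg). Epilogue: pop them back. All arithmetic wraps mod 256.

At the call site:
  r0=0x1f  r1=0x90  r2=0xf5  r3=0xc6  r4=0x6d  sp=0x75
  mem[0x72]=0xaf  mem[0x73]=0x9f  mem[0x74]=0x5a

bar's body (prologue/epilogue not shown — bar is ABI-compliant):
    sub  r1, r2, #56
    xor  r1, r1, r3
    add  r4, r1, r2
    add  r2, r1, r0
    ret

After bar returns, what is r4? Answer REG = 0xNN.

REG = 0x70

prologue: push r1 -> mem[0x74]=0x90, sp=0x74
body[0] sub  r1, r2, #56 -> r1=0xbd
body[1] xor  r1, r1, r3 -> r1=0x7b
body[2] add  r4, r1, r2 -> r4=0x70
body[3] add  r2, r1, r0 -> r2=0x9a
epilogue: pop r1=0x90, sp=0x75
r4 is caller-saved -> body value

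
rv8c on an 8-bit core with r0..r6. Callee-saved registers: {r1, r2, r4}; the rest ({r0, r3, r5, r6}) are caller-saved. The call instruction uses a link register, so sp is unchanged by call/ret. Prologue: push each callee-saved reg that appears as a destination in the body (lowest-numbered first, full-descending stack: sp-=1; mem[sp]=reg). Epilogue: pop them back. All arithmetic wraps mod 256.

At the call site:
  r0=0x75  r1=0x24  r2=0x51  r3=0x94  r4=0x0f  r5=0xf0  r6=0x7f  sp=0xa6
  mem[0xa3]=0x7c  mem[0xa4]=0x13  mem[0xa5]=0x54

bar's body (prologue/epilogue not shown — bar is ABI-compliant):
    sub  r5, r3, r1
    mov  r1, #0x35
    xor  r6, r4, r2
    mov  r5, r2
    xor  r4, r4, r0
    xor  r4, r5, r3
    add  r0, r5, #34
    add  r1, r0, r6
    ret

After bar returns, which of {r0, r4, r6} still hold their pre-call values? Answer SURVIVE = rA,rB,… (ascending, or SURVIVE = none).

prologue: push r1 → mem[0xa5]=0x24, sp=0xa5
prologue: push r4 → mem[0xa4]=0x0f, sp=0xa4
body[0] sub  r5, r3, r1 → r5=0x70
body[1] mov  r1, #0x35 → r1=0x35
body[2] xor  r6, r4, r2 → r6=0x5e
body[3] mov  r5, r2 → r5=0x51
body[4] xor  r4, r4, r0 → r4=0x7a
body[5] xor  r4, r5, r3 → r4=0xc5
body[6] add  r0, r5, #34 → r0=0x73
body[7] add  r1, r0, r6 → r1=0xd1
epilogue: pop r4=0x0f, sp=0xa5
epilogue: pop r1=0x24, sp=0xa6
r0: caller-saved, written=True
r4: callee-saved, written=True
r6: caller-saved, written=True

SURVIVE = r4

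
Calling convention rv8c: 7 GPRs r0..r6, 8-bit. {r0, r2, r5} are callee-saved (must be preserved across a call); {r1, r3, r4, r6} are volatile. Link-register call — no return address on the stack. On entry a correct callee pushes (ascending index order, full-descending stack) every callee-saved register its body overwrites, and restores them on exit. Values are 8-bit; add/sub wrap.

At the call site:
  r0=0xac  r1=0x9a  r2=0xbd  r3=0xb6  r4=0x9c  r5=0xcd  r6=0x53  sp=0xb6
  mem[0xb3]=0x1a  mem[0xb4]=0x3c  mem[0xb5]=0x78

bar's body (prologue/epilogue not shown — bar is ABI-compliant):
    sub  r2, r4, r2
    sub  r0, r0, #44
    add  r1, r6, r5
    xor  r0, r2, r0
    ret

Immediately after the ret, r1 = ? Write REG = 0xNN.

REG = 0x20

prologue: push r0 → mem[0xb5]=0xac, sp=0xb5
prologue: push r2 → mem[0xb4]=0xbd, sp=0xb4
body[0] sub  r2, r4, r2 → r2=0xdf
body[1] sub  r0, r0, #44 → r0=0x80
body[2] add  r1, r6, r5 → r1=0x20
body[3] xor  r0, r2, r0 → r0=0x5f
epilogue: pop r2=0xbd, sp=0xb5
epilogue: pop r0=0xac, sp=0xb6
r1 is caller-saved → body value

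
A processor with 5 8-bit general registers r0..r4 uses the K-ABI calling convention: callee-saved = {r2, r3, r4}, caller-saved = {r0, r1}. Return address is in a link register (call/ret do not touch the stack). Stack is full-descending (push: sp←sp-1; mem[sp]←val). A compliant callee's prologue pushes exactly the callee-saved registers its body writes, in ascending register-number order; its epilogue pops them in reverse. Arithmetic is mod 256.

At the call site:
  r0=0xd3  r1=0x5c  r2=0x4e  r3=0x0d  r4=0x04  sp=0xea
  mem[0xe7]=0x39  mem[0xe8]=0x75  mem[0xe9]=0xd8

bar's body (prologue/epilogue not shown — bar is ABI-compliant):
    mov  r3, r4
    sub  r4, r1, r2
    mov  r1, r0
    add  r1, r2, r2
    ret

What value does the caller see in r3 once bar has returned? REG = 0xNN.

prologue: push r3 -> mem[0xe9]=0x0d, sp=0xe9
prologue: push r4 -> mem[0xe8]=0x04, sp=0xe8
body[0] mov  r3, r4 -> r3=0x04
body[1] sub  r4, r1, r2 -> r4=0x0e
body[2] mov  r1, r0 -> r1=0xd3
body[3] add  r1, r2, r2 -> r1=0x9c
epilogue: pop r4=0x04, sp=0xe9
epilogue: pop r3=0x0d, sp=0xea
r3 is callee-saved -> restored

REG = 0x0d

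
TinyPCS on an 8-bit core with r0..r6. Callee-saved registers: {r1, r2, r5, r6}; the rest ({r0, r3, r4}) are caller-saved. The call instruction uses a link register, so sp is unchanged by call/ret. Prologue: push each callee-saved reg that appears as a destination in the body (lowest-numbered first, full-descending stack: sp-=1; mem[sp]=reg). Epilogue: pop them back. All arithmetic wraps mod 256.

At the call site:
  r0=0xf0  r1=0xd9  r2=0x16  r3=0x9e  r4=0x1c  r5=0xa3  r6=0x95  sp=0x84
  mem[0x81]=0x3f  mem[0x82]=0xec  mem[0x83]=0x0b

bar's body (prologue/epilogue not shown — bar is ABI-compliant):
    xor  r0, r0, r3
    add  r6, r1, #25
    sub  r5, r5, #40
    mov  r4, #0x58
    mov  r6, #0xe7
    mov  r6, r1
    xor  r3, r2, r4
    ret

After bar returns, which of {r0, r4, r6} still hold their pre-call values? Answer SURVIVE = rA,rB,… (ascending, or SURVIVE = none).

prologue: push r5 -> mem[0x83]=0xa3, sp=0x83
prologue: push r6 -> mem[0x82]=0x95, sp=0x82
body[0] xor  r0, r0, r3 -> r0=0x6e
body[1] add  r6, r1, #25 -> r6=0xf2
body[2] sub  r5, r5, #40 -> r5=0x7b
body[3] mov  r4, #0x58 -> r4=0x58
body[4] mov  r6, #0xe7 -> r6=0xe7
body[5] mov  r6, r1 -> r6=0xd9
body[6] xor  r3, r2, r4 -> r3=0x4e
epilogue: pop r6=0x95, sp=0x83
epilogue: pop r5=0xa3, sp=0x84
r0: caller-saved, written=True
r4: caller-saved, written=True
r6: callee-saved, written=True

SURVIVE = r6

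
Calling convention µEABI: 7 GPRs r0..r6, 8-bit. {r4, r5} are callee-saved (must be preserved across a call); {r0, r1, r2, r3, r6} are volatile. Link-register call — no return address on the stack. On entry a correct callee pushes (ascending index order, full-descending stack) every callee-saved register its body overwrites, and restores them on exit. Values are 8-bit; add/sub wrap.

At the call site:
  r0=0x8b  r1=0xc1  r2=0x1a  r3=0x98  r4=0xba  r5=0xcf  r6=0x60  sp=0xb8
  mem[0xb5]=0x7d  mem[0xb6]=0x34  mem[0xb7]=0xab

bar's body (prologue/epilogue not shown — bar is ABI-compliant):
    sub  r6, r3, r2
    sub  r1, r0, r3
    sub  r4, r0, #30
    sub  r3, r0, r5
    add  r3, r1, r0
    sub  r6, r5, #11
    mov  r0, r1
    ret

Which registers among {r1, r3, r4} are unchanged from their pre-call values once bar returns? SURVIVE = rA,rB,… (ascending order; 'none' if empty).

SURVIVE = r4

prologue: push r4 → mem[0xb7]=0xba, sp=0xb7
body[0] sub  r6, r3, r2 → r6=0x7e
body[1] sub  r1, r0, r3 → r1=0xf3
body[2] sub  r4, r0, #30 → r4=0x6d
body[3] sub  r3, r0, r5 → r3=0xbc
body[4] add  r3, r1, r0 → r3=0x7e
body[5] sub  r6, r5, #11 → r6=0xc4
body[6] mov  r0, r1 → r0=0xf3
epilogue: pop r4=0xba, sp=0xb8
r1: caller-saved, written=True
r3: caller-saved, written=True
r4: callee-saved, written=True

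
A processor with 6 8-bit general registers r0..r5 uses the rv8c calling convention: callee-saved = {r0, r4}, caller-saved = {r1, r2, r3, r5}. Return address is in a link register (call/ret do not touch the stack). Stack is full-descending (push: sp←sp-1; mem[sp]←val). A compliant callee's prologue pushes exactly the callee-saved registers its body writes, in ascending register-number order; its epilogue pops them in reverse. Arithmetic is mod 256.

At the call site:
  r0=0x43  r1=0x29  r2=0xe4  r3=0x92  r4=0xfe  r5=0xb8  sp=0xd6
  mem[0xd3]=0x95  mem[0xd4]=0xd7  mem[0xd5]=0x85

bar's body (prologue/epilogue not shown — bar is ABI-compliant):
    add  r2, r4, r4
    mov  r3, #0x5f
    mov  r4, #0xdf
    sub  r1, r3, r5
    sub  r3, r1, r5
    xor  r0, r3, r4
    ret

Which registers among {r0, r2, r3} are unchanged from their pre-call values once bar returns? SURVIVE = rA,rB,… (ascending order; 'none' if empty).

SURVIVE = r0

prologue: push r0 → mem[0xd5]=0x43, sp=0xd5
prologue: push r4 → mem[0xd4]=0xfe, sp=0xd4
body[0] add  r2, r4, r4 → r2=0xfc
body[1] mov  r3, #0x5f → r3=0x5f
body[2] mov  r4, #0xdf → r4=0xdf
body[3] sub  r1, r3, r5 → r1=0xa7
body[4] sub  r3, r1, r5 → r3=0xef
body[5] xor  r0, r3, r4 → r0=0x30
epilogue: pop r4=0xfe, sp=0xd5
epilogue: pop r0=0x43, sp=0xd6
r0: callee-saved, written=True
r2: caller-saved, written=True
r3: caller-saved, written=True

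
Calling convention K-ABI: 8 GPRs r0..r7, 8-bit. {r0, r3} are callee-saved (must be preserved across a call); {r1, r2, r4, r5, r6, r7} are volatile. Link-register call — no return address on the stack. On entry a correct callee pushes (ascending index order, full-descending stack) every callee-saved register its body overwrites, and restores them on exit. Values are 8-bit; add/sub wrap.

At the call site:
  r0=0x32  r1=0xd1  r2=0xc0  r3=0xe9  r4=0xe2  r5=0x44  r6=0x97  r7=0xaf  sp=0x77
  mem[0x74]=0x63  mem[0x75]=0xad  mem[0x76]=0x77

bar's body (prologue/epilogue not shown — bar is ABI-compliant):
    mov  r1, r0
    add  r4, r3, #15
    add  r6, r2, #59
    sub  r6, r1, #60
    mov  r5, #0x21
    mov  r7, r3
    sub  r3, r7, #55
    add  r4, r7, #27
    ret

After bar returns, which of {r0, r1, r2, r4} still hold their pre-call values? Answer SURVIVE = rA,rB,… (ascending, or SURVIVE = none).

prologue: push r3 -> mem[0x76]=0xe9, sp=0x76
body[0] mov  r1, r0 -> r1=0x32
body[1] add  r4, r3, #15 -> r4=0xf8
body[2] add  r6, r2, #59 -> r6=0xfb
body[3] sub  r6, r1, #60 -> r6=0xf6
body[4] mov  r5, #0x21 -> r5=0x21
body[5] mov  r7, r3 -> r7=0xe9
body[6] sub  r3, r7, #55 -> r3=0xb2
body[7] add  r4, r7, #27 -> r4=0x04
epilogue: pop r3=0xe9, sp=0x77
r0: callee-saved, written=False
r1: caller-saved, written=True
r2: caller-saved, written=False
r4: caller-saved, written=True

SURVIVE = r0,r2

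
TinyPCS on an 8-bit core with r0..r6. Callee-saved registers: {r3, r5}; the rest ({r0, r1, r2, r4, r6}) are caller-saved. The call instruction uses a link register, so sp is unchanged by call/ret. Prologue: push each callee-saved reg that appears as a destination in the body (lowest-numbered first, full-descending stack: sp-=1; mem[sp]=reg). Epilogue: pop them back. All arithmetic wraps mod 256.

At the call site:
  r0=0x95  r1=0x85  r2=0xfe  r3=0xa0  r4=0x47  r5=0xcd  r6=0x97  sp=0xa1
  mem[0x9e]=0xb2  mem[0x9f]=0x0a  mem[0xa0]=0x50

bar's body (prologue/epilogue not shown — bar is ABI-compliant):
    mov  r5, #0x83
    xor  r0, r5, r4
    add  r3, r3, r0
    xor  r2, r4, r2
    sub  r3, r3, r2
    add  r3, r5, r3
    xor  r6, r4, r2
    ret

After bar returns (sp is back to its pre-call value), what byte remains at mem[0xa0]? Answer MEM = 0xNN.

prologue: push r3 -> mem[0xa0]=0xa0, sp=0xa0
prologue: push r5 -> mem[0x9f]=0xcd, sp=0x9f
body[0] mov  r5, #0x83 -> r5=0x83
body[1] xor  r0, r5, r4 -> r0=0xc4
body[2] add  r3, r3, r0 -> r3=0x64
body[3] xor  r2, r4, r2 -> r2=0xb9
body[4] sub  r3, r3, r2 -> r3=0xab
body[5] add  r3, r5, r3 -> r3=0x2e
body[6] xor  r6, r4, r2 -> r6=0xfe
epilogue: pop r5=0xcd, sp=0xa0
epilogue: pop r3=0xa0, sp=0xa1
prologue pushed ['r3', 'r5'] at ['0xa0', '0x9f']

MEM = 0xa0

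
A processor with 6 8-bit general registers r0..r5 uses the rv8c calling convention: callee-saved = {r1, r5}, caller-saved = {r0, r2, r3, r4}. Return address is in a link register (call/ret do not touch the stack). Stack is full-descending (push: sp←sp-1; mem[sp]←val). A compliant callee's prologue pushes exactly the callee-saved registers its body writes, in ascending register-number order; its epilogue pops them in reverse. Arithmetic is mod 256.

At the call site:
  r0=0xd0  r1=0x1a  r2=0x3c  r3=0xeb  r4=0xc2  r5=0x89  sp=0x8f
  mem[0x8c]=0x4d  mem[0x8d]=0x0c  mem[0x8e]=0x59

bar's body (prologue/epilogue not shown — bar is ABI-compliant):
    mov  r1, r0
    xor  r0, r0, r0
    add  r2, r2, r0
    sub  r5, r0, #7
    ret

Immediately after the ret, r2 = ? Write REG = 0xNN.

prologue: push r1 → mem[0x8e]=0x1a, sp=0x8e
prologue: push r5 → mem[0x8d]=0x89, sp=0x8d
body[0] mov  r1, r0 → r1=0xd0
body[1] xor  r0, r0, r0 → r0=0x00
body[2] add  r2, r2, r0 → r2=0x3c
body[3] sub  r5, r0, #7 → r5=0xf9
epilogue: pop r5=0x89, sp=0x8e
epilogue: pop r1=0x1a, sp=0x8f
r2 is caller-saved → body value

REG = 0x3c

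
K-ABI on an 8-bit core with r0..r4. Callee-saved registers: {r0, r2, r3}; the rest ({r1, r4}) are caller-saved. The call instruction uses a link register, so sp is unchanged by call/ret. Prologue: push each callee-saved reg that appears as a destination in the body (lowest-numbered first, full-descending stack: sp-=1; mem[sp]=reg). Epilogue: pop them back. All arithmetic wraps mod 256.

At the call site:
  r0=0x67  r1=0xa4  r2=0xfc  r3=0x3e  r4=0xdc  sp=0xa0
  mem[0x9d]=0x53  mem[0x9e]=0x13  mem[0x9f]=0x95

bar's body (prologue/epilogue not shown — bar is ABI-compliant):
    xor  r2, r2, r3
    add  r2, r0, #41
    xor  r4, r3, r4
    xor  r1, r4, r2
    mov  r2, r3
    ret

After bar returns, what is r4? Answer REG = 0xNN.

prologue: push r2 -> mem[0x9f]=0xfc, sp=0x9f
body[0] xor  r2, r2, r3 -> r2=0xc2
body[1] add  r2, r0, #41 -> r2=0x90
body[2] xor  r4, r3, r4 -> r4=0xe2
body[3] xor  r1, r4, r2 -> r1=0x72
body[4] mov  r2, r3 -> r2=0x3e
epilogue: pop r2=0xfc, sp=0xa0
r4 is caller-saved -> body value

REG = 0xe2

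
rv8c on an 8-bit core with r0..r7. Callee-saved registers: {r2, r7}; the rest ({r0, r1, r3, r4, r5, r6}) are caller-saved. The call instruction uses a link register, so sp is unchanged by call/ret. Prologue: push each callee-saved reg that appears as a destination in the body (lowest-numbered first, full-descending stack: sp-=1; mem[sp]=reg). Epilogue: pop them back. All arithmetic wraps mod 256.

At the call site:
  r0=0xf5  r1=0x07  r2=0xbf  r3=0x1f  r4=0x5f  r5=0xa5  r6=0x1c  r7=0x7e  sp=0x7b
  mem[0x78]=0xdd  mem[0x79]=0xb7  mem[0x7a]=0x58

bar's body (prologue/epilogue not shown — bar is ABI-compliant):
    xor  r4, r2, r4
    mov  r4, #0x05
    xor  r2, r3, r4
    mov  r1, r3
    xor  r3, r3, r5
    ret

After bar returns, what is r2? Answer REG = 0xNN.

REG = 0xbf

prologue: push r2 -> mem[0x7a]=0xbf, sp=0x7a
body[0] xor  r4, r2, r4 -> r4=0xe0
body[1] mov  r4, #0x05 -> r4=0x05
body[2] xor  r2, r3, r4 -> r2=0x1a
body[3] mov  r1, r3 -> r1=0x1f
body[4] xor  r3, r3, r5 -> r3=0xba
epilogue: pop r2=0xbf, sp=0x7b
r2 is callee-saved -> restored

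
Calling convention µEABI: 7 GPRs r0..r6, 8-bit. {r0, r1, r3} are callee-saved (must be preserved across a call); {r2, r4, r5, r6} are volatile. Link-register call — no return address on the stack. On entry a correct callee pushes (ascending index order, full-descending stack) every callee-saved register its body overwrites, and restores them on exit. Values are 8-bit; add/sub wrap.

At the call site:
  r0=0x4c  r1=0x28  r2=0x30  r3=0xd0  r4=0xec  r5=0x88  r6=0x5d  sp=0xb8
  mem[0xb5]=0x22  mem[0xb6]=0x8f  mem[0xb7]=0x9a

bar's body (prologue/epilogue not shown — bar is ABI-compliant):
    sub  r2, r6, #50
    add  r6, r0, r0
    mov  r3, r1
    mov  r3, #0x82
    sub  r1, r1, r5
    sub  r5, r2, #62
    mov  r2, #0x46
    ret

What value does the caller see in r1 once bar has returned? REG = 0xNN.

REG = 0x28

prologue: push r1 -> mem[0xb7]=0x28, sp=0xb7
prologue: push r3 -> mem[0xb6]=0xd0, sp=0xb6
body[0] sub  r2, r6, #50 -> r2=0x2b
body[1] add  r6, r0, r0 -> r6=0x98
body[2] mov  r3, r1 -> r3=0x28
body[3] mov  r3, #0x82 -> r3=0x82
body[4] sub  r1, r1, r5 -> r1=0xa0
body[5] sub  r5, r2, #62 -> r5=0xed
body[6] mov  r2, #0x46 -> r2=0x46
epilogue: pop r3=0xd0, sp=0xb7
epilogue: pop r1=0x28, sp=0xb8
r1 is callee-saved -> restored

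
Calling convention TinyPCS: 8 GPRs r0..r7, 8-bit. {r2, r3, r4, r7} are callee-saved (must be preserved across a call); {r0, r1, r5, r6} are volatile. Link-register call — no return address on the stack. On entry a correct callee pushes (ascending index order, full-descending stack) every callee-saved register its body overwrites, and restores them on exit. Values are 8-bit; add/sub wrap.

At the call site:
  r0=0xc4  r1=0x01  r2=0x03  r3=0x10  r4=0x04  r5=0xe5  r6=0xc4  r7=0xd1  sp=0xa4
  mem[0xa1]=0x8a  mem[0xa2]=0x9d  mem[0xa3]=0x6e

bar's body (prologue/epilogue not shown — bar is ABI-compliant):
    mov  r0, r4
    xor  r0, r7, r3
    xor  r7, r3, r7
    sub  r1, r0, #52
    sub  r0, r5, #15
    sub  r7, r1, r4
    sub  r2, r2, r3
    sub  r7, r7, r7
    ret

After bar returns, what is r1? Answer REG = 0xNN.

REG = 0x8d

prologue: push r2 → mem[0xa3]=0x03, sp=0xa3
prologue: push r7 → mem[0xa2]=0xd1, sp=0xa2
body[0] mov  r0, r4 → r0=0x04
body[1] xor  r0, r7, r3 → r0=0xc1
body[2] xor  r7, r3, r7 → r7=0xc1
body[3] sub  r1, r0, #52 → r1=0x8d
body[4] sub  r0, r5, #15 → r0=0xd6
body[5] sub  r7, r1, r4 → r7=0x89
body[6] sub  r2, r2, r3 → r2=0xf3
body[7] sub  r7, r7, r7 → r7=0x00
epilogue: pop r7=0xd1, sp=0xa3
epilogue: pop r2=0x03, sp=0xa4
r1 is caller-saved → body value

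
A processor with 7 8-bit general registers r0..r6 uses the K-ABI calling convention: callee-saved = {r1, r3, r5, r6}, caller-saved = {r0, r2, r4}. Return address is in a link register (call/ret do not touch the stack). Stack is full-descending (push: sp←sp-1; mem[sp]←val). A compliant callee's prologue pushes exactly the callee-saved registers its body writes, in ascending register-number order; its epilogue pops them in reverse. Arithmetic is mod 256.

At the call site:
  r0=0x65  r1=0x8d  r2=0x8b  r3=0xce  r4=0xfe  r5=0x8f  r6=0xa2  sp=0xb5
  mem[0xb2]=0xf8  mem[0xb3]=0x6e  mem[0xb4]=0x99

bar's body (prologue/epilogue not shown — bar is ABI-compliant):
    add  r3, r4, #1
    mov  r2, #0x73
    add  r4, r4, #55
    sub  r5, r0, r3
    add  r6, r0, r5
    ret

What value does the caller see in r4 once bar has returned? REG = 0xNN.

prologue: push r3 → mem[0xb4]=0xce, sp=0xb4
prologue: push r5 → mem[0xb3]=0x8f, sp=0xb3
prologue: push r6 → mem[0xb2]=0xa2, sp=0xb2
body[0] add  r3, r4, #1 → r3=0xff
body[1] mov  r2, #0x73 → r2=0x73
body[2] add  r4, r4, #55 → r4=0x35
body[3] sub  r5, r0, r3 → r5=0x66
body[4] add  r6, r0, r5 → r6=0xcb
epilogue: pop r6=0xa2, sp=0xb3
epilogue: pop r5=0x8f, sp=0xb4
epilogue: pop r3=0xce, sp=0xb5
r4 is caller-saved → body value

REG = 0x35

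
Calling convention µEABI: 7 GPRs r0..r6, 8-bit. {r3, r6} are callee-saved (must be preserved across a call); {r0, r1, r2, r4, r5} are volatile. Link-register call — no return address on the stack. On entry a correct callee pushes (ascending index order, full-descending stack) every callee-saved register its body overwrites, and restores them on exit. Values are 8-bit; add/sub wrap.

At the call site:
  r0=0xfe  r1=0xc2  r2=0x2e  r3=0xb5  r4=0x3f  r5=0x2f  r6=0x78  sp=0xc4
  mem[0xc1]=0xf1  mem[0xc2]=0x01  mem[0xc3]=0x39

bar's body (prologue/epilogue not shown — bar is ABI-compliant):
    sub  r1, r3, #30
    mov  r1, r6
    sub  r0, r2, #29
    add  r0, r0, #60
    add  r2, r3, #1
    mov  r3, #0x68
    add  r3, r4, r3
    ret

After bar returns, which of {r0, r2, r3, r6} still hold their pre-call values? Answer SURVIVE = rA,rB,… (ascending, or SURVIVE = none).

SURVIVE = r3,r6

prologue: push r3 → mem[0xc3]=0xb5, sp=0xc3
body[0] sub  r1, r3, #30 → r1=0x97
body[1] mov  r1, r6 → r1=0x78
body[2] sub  r0, r2, #29 → r0=0x11
body[3] add  r0, r0, #60 → r0=0x4d
body[4] add  r2, r3, #1 → r2=0xb6
body[5] mov  r3, #0x68 → r3=0x68
body[6] add  r3, r4, r3 → r3=0xa7
epilogue: pop r3=0xb5, sp=0xc4
r0: caller-saved, written=True
r2: caller-saved, written=True
r3: callee-saved, written=True
r6: callee-saved, written=False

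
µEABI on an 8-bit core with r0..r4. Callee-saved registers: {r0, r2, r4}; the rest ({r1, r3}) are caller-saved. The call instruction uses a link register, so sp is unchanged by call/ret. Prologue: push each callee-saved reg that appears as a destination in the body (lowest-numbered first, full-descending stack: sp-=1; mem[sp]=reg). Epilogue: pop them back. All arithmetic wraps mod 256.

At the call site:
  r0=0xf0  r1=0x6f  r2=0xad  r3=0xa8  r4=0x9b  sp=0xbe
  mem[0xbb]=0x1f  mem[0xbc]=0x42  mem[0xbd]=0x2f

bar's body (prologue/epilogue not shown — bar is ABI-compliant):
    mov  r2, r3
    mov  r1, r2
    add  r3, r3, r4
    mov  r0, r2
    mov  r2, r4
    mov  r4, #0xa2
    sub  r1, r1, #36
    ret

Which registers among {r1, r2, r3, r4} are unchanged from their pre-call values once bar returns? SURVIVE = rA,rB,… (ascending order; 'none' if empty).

SURVIVE = r2,r4

prologue: push r0 → mem[0xbd]=0xf0, sp=0xbd
prologue: push r2 → mem[0xbc]=0xad, sp=0xbc
prologue: push r4 → mem[0xbb]=0x9b, sp=0xbb
body[0] mov  r2, r3 → r2=0xa8
body[1] mov  r1, r2 → r1=0xa8
body[2] add  r3, r3, r4 → r3=0x43
body[3] mov  r0, r2 → r0=0xa8
body[4] mov  r2, r4 → r2=0x9b
body[5] mov  r4, #0xa2 → r4=0xa2
body[6] sub  r1, r1, #36 → r1=0x84
epilogue: pop r4=0x9b, sp=0xbc
epilogue: pop r2=0xad, sp=0xbd
epilogue: pop r0=0xf0, sp=0xbe
r1: caller-saved, written=True
r2: callee-saved, written=True
r3: caller-saved, written=True
r4: callee-saved, written=True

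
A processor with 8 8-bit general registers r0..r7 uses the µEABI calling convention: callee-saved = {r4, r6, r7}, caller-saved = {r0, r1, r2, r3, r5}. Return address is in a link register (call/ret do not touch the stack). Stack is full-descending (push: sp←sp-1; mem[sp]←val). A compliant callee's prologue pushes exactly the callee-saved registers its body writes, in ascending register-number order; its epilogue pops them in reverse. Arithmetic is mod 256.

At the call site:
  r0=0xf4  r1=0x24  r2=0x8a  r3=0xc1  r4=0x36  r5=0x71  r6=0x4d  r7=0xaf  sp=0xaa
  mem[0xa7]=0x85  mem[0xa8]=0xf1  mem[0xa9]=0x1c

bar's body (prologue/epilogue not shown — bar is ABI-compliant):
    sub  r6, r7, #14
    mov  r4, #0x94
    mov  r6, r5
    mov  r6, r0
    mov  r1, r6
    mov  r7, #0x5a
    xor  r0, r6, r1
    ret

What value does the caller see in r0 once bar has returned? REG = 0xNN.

prologue: push r4 → mem[0xa9]=0x36, sp=0xa9
prologue: push r6 → mem[0xa8]=0x4d, sp=0xa8
prologue: push r7 → mem[0xa7]=0xaf, sp=0xa7
body[0] sub  r6, r7, #14 → r6=0xa1
body[1] mov  r4, #0x94 → r4=0x94
body[2] mov  r6, r5 → r6=0x71
body[3] mov  r6, r0 → r6=0xf4
body[4] mov  r1, r6 → r1=0xf4
body[5] mov  r7, #0x5a → r7=0x5a
body[6] xor  r0, r6, r1 → r0=0x00
epilogue: pop r7=0xaf, sp=0xa8
epilogue: pop r6=0x4d, sp=0xa9
epilogue: pop r4=0x36, sp=0xaa
r0 is caller-saved → body value

REG = 0x00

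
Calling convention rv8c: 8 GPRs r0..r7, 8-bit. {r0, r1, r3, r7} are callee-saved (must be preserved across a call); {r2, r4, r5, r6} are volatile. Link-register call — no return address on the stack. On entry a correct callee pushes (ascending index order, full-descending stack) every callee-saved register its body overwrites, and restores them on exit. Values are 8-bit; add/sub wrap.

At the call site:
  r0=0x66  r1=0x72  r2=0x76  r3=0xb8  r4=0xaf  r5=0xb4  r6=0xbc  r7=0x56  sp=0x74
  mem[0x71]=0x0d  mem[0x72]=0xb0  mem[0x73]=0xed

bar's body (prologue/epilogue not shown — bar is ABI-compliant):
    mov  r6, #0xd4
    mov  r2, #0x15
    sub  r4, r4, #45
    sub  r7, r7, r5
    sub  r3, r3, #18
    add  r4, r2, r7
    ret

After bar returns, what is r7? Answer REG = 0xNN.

prologue: push r3 → mem[0x73]=0xb8, sp=0x73
prologue: push r7 → mem[0x72]=0x56, sp=0x72
body[0] mov  r6, #0xd4 → r6=0xd4
body[1] mov  r2, #0x15 → r2=0x15
body[2] sub  r4, r4, #45 → r4=0x82
body[3] sub  r7, r7, r5 → r7=0xa2
body[4] sub  r3, r3, #18 → r3=0xa6
body[5] add  r4, r2, r7 → r4=0xb7
epilogue: pop r7=0x56, sp=0x73
epilogue: pop r3=0xb8, sp=0x74
r7 is callee-saved → restored

REG = 0x56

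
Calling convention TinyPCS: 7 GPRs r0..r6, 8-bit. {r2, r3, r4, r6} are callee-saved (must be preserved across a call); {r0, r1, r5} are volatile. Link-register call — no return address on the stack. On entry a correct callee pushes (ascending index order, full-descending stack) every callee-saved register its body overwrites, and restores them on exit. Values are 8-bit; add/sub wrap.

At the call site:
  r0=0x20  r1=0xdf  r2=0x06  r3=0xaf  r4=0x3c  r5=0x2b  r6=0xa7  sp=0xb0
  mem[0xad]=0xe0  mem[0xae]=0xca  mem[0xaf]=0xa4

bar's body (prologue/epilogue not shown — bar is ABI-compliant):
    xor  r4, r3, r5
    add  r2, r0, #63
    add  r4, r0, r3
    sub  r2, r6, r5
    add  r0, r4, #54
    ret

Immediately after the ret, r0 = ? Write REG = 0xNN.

prologue: push r2 -> mem[0xaf]=0x06, sp=0xaf
prologue: push r4 -> mem[0xae]=0x3c, sp=0xae
body[0] xor  r4, r3, r5 -> r4=0x84
body[1] add  r2, r0, #63 -> r2=0x5f
body[2] add  r4, r0, r3 -> r4=0xcf
body[3] sub  r2, r6, r5 -> r2=0x7c
body[4] add  r0, r4, #54 -> r0=0x05
epilogue: pop r4=0x3c, sp=0xaf
epilogue: pop r2=0x06, sp=0xb0
r0 is caller-saved -> body value

REG = 0x05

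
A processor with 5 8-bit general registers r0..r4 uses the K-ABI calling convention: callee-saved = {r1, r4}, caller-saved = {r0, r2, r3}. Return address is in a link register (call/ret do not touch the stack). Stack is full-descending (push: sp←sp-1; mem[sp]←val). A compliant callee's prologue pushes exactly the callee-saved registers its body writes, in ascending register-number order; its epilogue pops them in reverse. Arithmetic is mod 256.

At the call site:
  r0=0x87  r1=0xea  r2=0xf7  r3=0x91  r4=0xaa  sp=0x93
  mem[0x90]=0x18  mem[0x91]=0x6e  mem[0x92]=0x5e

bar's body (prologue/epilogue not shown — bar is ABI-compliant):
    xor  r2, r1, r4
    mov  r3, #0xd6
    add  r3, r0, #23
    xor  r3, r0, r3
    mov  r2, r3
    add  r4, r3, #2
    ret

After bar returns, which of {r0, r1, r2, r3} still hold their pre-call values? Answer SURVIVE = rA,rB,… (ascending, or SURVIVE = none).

SURVIVE = r0,r1

prologue: push r4 → mem[0x92]=0xaa, sp=0x92
body[0] xor  r2, r1, r4 → r2=0x40
body[1] mov  r3, #0xd6 → r3=0xd6
body[2] add  r3, r0, #23 → r3=0x9e
body[3] xor  r3, r0, r3 → r3=0x19
body[4] mov  r2, r3 → r2=0x19
body[5] add  r4, r3, #2 → r4=0x1b
epilogue: pop r4=0xaa, sp=0x93
r0: caller-saved, written=False
r1: callee-saved, written=False
r2: caller-saved, written=True
r3: caller-saved, written=True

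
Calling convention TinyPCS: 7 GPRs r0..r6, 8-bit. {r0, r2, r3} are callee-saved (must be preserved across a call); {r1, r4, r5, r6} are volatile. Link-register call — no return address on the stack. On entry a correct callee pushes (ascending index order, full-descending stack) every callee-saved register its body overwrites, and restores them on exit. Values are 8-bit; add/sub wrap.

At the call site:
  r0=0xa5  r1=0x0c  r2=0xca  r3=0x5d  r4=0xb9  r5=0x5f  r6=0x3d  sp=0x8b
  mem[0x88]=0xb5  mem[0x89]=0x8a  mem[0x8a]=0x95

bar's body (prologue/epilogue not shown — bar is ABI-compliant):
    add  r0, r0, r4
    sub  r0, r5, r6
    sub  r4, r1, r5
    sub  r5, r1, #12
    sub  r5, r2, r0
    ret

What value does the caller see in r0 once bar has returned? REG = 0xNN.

prologue: push r0 -> mem[0x8a]=0xa5, sp=0x8a
body[0] add  r0, r0, r4 -> r0=0x5e
body[1] sub  r0, r5, r6 -> r0=0x22
body[2] sub  r4, r1, r5 -> r4=0xad
body[3] sub  r5, r1, #12 -> r5=0x00
body[4] sub  r5, r2, r0 -> r5=0xa8
epilogue: pop r0=0xa5, sp=0x8b
r0 is callee-saved -> restored

REG = 0xa5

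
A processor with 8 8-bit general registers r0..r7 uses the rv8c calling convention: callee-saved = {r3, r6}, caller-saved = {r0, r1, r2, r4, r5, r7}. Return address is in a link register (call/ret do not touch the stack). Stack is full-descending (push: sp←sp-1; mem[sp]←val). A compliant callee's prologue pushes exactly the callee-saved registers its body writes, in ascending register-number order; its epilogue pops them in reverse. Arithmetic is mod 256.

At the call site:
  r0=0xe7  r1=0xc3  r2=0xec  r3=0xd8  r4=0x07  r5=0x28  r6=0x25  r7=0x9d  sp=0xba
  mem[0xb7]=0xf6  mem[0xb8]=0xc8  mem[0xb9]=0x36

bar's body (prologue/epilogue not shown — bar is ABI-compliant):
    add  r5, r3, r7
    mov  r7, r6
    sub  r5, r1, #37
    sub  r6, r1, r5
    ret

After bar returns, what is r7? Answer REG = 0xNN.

REG = 0x25

prologue: push r6 → mem[0xb9]=0x25, sp=0xb9
body[0] add  r5, r3, r7 → r5=0x75
body[1] mov  r7, r6 → r7=0x25
body[2] sub  r5, r1, #37 → r5=0x9e
body[3] sub  r6, r1, r5 → r6=0x25
epilogue: pop r6=0x25, sp=0xba
r7 is caller-saved → body value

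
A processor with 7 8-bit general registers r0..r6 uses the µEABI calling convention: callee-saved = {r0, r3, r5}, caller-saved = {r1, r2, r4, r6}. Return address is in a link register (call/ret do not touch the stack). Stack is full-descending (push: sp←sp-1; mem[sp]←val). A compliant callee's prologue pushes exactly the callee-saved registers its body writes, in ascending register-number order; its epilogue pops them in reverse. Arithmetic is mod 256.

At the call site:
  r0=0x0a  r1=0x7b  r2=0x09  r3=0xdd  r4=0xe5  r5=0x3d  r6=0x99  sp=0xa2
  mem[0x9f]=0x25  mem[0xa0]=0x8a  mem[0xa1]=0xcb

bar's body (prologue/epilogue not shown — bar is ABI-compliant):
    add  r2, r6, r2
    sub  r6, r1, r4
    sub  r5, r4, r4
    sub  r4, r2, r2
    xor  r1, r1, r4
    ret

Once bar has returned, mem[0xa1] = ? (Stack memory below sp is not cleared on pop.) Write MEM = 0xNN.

prologue: push r5 -> mem[0xa1]=0x3d, sp=0xa1
body[0] add  r2, r6, r2 -> r2=0xa2
body[1] sub  r6, r1, r4 -> r6=0x96
body[2] sub  r5, r4, r4 -> r5=0x00
body[3] sub  r4, r2, r2 -> r4=0x00
body[4] xor  r1, r1, r4 -> r1=0x7b
epilogue: pop r5=0x3d, sp=0xa2
prologue pushed ['r5'] at ['0xa1']

MEM = 0x3d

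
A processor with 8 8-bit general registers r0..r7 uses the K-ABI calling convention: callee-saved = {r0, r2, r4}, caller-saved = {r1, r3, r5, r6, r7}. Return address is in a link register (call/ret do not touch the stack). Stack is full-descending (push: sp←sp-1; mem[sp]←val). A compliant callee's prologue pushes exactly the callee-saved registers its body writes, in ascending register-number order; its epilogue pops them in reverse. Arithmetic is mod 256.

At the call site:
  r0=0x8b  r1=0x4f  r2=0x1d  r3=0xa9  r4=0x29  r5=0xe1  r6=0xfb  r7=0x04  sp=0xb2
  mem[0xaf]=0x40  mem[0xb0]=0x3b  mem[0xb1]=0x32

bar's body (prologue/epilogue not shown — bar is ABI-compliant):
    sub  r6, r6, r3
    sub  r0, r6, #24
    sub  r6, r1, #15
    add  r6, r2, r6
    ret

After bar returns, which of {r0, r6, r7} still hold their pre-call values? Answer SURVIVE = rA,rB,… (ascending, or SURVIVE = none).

prologue: push r0 -> mem[0xb1]=0x8b, sp=0xb1
body[0] sub  r6, r6, r3 -> r6=0x52
body[1] sub  r0, r6, #24 -> r0=0x3a
body[2] sub  r6, r1, #15 -> r6=0x40
body[3] add  r6, r2, r6 -> r6=0x5d
epilogue: pop r0=0x8b, sp=0xb2
r0: callee-saved, written=True
r6: caller-saved, written=True
r7: caller-saved, written=False

SURVIVE = r0,r7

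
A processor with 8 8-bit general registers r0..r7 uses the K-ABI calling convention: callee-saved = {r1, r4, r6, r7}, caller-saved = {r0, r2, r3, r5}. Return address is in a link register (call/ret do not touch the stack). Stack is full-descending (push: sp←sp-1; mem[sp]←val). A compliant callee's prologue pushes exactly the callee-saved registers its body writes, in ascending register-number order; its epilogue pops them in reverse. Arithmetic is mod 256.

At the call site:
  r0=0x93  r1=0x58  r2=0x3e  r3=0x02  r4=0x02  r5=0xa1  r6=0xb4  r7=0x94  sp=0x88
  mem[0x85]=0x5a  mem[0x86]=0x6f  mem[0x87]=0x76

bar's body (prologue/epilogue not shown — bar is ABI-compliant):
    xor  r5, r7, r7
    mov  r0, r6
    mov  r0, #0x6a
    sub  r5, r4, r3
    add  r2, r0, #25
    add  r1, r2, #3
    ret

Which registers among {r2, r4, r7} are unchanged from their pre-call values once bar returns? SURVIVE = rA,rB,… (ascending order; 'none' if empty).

prologue: push r1 -> mem[0x87]=0x58, sp=0x87
body[0] xor  r5, r7, r7 -> r5=0x00
body[1] mov  r0, r6 -> r0=0xb4
body[2] mov  r0, #0x6a -> r0=0x6a
body[3] sub  r5, r4, r3 -> r5=0x00
body[4] add  r2, r0, #25 -> r2=0x83
body[5] add  r1, r2, #3 -> r1=0x86
epilogue: pop r1=0x58, sp=0x88
r2: caller-saved, written=True
r4: callee-saved, written=False
r7: callee-saved, written=False

SURVIVE = r4,r7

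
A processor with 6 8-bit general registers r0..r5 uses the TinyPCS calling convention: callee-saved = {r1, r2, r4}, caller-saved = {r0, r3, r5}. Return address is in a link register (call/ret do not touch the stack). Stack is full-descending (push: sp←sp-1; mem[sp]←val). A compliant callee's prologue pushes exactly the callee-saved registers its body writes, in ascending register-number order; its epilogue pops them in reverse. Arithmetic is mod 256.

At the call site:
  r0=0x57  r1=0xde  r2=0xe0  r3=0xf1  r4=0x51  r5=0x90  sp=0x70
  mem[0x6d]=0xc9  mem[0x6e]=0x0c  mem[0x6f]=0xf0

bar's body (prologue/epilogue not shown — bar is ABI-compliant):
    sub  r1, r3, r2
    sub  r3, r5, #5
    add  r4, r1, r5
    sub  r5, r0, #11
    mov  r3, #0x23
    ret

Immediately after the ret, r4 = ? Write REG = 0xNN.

prologue: push r1 -> mem[0x6f]=0xde, sp=0x6f
prologue: push r4 -> mem[0x6e]=0x51, sp=0x6e
body[0] sub  r1, r3, r2 -> r1=0x11
body[1] sub  r3, r5, #5 -> r3=0x8b
body[2] add  r4, r1, r5 -> r4=0xa1
body[3] sub  r5, r0, #11 -> r5=0x4c
body[4] mov  r3, #0x23 -> r3=0x23
epilogue: pop r4=0x51, sp=0x6f
epilogue: pop r1=0xde, sp=0x70
r4 is callee-saved -> restored

REG = 0x51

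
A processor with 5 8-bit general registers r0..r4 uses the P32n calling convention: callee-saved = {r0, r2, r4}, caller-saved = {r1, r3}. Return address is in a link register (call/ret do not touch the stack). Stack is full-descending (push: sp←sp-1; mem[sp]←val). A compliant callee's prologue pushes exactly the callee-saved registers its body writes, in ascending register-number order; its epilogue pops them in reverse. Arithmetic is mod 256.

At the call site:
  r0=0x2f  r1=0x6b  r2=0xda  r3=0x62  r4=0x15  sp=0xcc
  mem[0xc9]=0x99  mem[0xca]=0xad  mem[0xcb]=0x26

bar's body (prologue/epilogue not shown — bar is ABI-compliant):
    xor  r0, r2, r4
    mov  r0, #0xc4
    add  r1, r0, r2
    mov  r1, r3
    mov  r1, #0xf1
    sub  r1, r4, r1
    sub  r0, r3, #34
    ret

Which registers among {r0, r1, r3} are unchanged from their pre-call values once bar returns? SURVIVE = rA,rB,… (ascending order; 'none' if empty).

SURVIVE = r0,r3

prologue: push r0 -> mem[0xcb]=0x2f, sp=0xcb
body[0] xor  r0, r2, r4 -> r0=0xcf
body[1] mov  r0, #0xc4 -> r0=0xc4
body[2] add  r1, r0, r2 -> r1=0x9e
body[3] mov  r1, r3 -> r1=0x62
body[4] mov  r1, #0xf1 -> r1=0xf1
body[5] sub  r1, r4, r1 -> r1=0x24
body[6] sub  r0, r3, #34 -> r0=0x40
epilogue: pop r0=0x2f, sp=0xcc
r0: callee-saved, written=True
r1: caller-saved, written=True
r3: caller-saved, written=False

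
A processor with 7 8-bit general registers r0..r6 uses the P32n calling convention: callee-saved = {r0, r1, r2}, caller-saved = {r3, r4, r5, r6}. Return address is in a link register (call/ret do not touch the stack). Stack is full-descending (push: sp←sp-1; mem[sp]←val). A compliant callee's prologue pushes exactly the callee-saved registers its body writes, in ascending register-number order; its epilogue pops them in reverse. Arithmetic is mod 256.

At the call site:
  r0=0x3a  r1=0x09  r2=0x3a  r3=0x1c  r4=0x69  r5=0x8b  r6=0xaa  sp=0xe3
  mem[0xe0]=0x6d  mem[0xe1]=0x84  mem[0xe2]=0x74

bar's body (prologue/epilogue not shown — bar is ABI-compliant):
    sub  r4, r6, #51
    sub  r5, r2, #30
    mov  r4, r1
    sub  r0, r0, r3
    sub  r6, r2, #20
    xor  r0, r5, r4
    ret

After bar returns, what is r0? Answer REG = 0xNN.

prologue: push r0 -> mem[0xe2]=0x3a, sp=0xe2
body[0] sub  r4, r6, #51 -> r4=0x77
body[1] sub  r5, r2, #30 -> r5=0x1c
body[2] mov  r4, r1 -> r4=0x09
body[3] sub  r0, r0, r3 -> r0=0x1e
body[4] sub  r6, r2, #20 -> r6=0x26
body[5] xor  r0, r5, r4 -> r0=0x15
epilogue: pop r0=0x3a, sp=0xe3
r0 is callee-saved -> restored

REG = 0x3a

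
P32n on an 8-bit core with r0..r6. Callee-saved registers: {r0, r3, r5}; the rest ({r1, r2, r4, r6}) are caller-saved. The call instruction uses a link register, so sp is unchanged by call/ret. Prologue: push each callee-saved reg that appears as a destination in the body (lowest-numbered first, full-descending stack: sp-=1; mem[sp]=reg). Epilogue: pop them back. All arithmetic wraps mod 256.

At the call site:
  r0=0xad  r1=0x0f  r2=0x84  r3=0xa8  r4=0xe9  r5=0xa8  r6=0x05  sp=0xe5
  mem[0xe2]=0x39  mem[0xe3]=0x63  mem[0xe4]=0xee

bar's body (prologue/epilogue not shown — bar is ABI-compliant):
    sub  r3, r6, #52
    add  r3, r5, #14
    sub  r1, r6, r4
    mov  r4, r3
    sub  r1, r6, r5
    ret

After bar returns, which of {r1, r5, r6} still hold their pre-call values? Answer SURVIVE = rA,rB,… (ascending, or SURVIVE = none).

prologue: push r3 -> mem[0xe4]=0xa8, sp=0xe4
body[0] sub  r3, r6, #52 -> r3=0xd1
body[1] add  r3, r5, #14 -> r3=0xb6
body[2] sub  r1, r6, r4 -> r1=0x1c
body[3] mov  r4, r3 -> r4=0xb6
body[4] sub  r1, r6, r5 -> r1=0x5d
epilogue: pop r3=0xa8, sp=0xe5
r1: caller-saved, written=True
r5: callee-saved, written=False
r6: caller-saved, written=False

SURVIVE = r5,r6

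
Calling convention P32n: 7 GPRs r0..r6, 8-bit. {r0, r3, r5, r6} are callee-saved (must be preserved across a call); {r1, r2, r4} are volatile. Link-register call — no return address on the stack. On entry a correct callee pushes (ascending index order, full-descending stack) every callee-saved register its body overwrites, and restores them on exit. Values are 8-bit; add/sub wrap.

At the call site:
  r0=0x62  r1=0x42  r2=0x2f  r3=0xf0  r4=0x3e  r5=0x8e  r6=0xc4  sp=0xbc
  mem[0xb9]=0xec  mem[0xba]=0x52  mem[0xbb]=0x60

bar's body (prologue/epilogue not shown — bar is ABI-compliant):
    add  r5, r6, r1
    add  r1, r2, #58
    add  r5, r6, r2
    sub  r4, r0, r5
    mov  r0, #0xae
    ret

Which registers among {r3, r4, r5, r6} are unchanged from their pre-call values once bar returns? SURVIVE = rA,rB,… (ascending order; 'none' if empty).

prologue: push r0 -> mem[0xbb]=0x62, sp=0xbb
prologue: push r5 -> mem[0xba]=0x8e, sp=0xba
body[0] add  r5, r6, r1 -> r5=0x06
body[1] add  r1, r2, #58 -> r1=0x69
body[2] add  r5, r6, r2 -> r5=0xf3
body[3] sub  r4, r0, r5 -> r4=0x6f
body[4] mov  r0, #0xae -> r0=0xae
epilogue: pop r5=0x8e, sp=0xbb
epilogue: pop r0=0x62, sp=0xbc
r3: callee-saved, written=False
r4: caller-saved, written=True
r5: callee-saved, written=True
r6: callee-saved, written=False

SURVIVE = r3,r5,r6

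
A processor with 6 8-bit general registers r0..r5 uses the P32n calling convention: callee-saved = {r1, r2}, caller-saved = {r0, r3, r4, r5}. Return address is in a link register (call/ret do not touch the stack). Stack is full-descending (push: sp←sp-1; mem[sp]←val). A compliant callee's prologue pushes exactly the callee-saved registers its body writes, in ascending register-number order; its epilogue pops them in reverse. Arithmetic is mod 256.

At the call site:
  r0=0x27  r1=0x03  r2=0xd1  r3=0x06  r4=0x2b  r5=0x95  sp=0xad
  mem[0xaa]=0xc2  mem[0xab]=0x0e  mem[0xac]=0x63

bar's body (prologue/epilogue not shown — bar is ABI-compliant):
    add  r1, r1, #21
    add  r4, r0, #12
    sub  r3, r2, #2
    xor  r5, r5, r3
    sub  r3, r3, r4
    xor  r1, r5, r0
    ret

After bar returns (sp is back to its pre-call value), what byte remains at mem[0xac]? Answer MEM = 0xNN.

MEM = 0x03

prologue: push r1 -> mem[0xac]=0x03, sp=0xac
body[0] add  r1, r1, #21 -> r1=0x18
body[1] add  r4, r0, #12 -> r4=0x33
body[2] sub  r3, r2, #2 -> r3=0xcf
body[3] xor  r5, r5, r3 -> r5=0x5a
body[4] sub  r3, r3, r4 -> r3=0x9c
body[5] xor  r1, r5, r0 -> r1=0x7d
epilogue: pop r1=0x03, sp=0xad
prologue pushed ['r1'] at ['0xac']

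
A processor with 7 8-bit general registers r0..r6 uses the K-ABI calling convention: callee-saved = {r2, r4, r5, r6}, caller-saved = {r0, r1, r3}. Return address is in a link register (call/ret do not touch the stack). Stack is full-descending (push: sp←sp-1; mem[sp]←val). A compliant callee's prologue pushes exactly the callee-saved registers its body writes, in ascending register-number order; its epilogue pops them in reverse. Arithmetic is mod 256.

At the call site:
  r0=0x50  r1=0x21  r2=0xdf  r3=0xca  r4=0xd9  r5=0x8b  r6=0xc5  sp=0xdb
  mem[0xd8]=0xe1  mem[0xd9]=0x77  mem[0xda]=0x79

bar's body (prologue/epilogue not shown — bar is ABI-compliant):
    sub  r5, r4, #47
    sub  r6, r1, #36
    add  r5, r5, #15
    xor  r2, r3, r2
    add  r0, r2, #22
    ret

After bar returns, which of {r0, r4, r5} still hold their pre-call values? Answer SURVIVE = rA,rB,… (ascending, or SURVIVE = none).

SURVIVE = r4,r5

prologue: push r2 -> mem[0xda]=0xdf, sp=0xda
prologue: push r5 -> mem[0xd9]=0x8b, sp=0xd9
prologue: push r6 -> mem[0xd8]=0xc5, sp=0xd8
body[0] sub  r5, r4, #47 -> r5=0xaa
body[1] sub  r6, r1, #36 -> r6=0xfd
body[2] add  r5, r5, #15 -> r5=0xb9
body[3] xor  r2, r3, r2 -> r2=0x15
body[4] add  r0, r2, #22 -> r0=0x2b
epilogue: pop r6=0xc5, sp=0xd9
epilogue: pop r5=0x8b, sp=0xda
epilogue: pop r2=0xdf, sp=0xdb
r0: caller-saved, written=True
r4: callee-saved, written=False
r5: callee-saved, written=True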